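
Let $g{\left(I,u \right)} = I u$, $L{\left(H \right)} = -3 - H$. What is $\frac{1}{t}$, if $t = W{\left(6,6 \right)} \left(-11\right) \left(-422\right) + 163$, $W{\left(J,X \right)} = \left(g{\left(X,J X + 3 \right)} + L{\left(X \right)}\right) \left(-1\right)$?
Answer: $- \frac{1}{1044287} \approx -9.5759 \cdot 10^{-7}$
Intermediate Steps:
$W{\left(J,X \right)} = 3 + X - X \left(3 + J X\right)$ ($W{\left(J,X \right)} = \left(X \left(J X + 3\right) - \left(3 + X\right)\right) \left(-1\right) = \left(X \left(3 + J X\right) - \left(3 + X\right)\right) \left(-1\right) = \left(-3 - X + X \left(3 + J X\right)\right) \left(-1\right) = 3 + X - X \left(3 + J X\right)$)
$t = -1044287$ ($t = \left(3 + 6 - 6 \left(3 + 6 \cdot 6\right)\right) \left(-11\right) \left(-422\right) + 163 = \left(3 + 6 - 6 \left(3 + 36\right)\right) \left(-11\right) \left(-422\right) + 163 = \left(3 + 6 - 6 \cdot 39\right) \left(-11\right) \left(-422\right) + 163 = \left(3 + 6 - 234\right) \left(-11\right) \left(-422\right) + 163 = \left(-225\right) \left(-11\right) \left(-422\right) + 163 = 2475 \left(-422\right) + 163 = -1044450 + 163 = -1044287$)
$\frac{1}{t} = \frac{1}{-1044287} = - \frac{1}{1044287}$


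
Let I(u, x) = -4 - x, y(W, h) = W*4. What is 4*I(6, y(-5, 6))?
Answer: 64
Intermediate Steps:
y(W, h) = 4*W
4*I(6, y(-5, 6)) = 4*(-4 - 4*(-5)) = 4*(-4 - 1*(-20)) = 4*(-4 + 20) = 4*16 = 64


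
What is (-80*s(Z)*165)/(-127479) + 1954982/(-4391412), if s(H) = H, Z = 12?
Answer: 6763341067/8482012278 ≈ 0.79737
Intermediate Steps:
(-80*s(Z)*165)/(-127479) + 1954982/(-4391412) = (-80*12*165)/(-127479) + 1954982/(-4391412) = -960*165*(-1/127479) + 1954982*(-1/4391412) = -158400*(-1/127479) - 977491/2195706 = 4800/3863 - 977491/2195706 = 6763341067/8482012278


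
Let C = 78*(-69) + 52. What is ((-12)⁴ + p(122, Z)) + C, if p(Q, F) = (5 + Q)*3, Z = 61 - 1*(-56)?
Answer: 15787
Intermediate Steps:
Z = 117 (Z = 61 + 56 = 117)
p(Q, F) = 15 + 3*Q
C = -5330 (C = -5382 + 52 = -5330)
((-12)⁴ + p(122, Z)) + C = ((-12)⁴ + (15 + 3*122)) - 5330 = (20736 + (15 + 366)) - 5330 = (20736 + 381) - 5330 = 21117 - 5330 = 15787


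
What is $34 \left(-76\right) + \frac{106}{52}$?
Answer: $- \frac{67131}{26} \approx -2582.0$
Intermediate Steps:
$34 \left(-76\right) + \frac{106}{52} = -2584 + 106 \cdot \frac{1}{52} = -2584 + \frac{53}{26} = - \frac{67131}{26}$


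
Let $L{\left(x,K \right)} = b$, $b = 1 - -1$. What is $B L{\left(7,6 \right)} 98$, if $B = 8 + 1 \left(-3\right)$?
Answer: $980$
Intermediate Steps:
$b = 2$ ($b = 1 + 1 = 2$)
$L{\left(x,K \right)} = 2$
$B = 5$ ($B = 8 - 3 = 5$)
$B L{\left(7,6 \right)} 98 = 5 \cdot 2 \cdot 98 = 10 \cdot 98 = 980$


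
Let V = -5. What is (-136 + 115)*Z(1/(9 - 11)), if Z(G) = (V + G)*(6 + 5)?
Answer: 2541/2 ≈ 1270.5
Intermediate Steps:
Z(G) = -55 + 11*G (Z(G) = (-5 + G)*(6 + 5) = (-5 + G)*11 = -55 + 11*G)
(-136 + 115)*Z(1/(9 - 11)) = (-136 + 115)*(-55 + 11/(9 - 11)) = -21*(-55 + 11/(-2)) = -21*(-55 + 11*(-1/2)) = -21*(-55 - 11/2) = -21*(-121/2) = 2541/2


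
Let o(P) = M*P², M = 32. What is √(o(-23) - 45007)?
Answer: I*√28079 ≈ 167.57*I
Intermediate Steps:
o(P) = 32*P²
√(o(-23) - 45007) = √(32*(-23)² - 45007) = √(32*529 - 45007) = √(16928 - 45007) = √(-28079) = I*√28079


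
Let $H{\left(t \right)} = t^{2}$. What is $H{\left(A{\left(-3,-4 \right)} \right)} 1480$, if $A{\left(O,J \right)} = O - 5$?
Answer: $94720$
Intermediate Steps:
$A{\left(O,J \right)} = -5 + O$
$H{\left(A{\left(-3,-4 \right)} \right)} 1480 = \left(-5 - 3\right)^{2} \cdot 1480 = \left(-8\right)^{2} \cdot 1480 = 64 \cdot 1480 = 94720$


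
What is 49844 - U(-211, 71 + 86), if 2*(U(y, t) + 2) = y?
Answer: 99903/2 ≈ 49952.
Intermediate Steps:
U(y, t) = -2 + y/2
49844 - U(-211, 71 + 86) = 49844 - (-2 + (½)*(-211)) = 49844 - (-2 - 211/2) = 49844 - 1*(-215/2) = 49844 + 215/2 = 99903/2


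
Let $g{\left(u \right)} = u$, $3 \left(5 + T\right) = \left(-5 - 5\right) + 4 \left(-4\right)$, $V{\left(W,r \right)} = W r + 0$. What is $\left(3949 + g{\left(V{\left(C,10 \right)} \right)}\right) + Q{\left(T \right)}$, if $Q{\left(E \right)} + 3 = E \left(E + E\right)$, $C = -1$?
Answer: $\frac{38786}{9} \approx 4309.6$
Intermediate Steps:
$V{\left(W,r \right)} = W r$
$T = - \frac{41}{3}$ ($T = -5 + \frac{\left(-5 - 5\right) + 4 \left(-4\right)}{3} = -5 + \frac{-10 - 16}{3} = -5 + \frac{1}{3} \left(-26\right) = -5 - \frac{26}{3} = - \frac{41}{3} \approx -13.667$)
$Q{\left(E \right)} = -3 + 2 E^{2}$ ($Q{\left(E \right)} = -3 + E \left(E + E\right) = -3 + E 2 E = -3 + 2 E^{2}$)
$\left(3949 + g{\left(V{\left(C,10 \right)} \right)}\right) + Q{\left(T \right)} = \left(3949 - 10\right) - \left(3 - 2 \left(- \frac{41}{3}\right)^{2}\right) = \left(3949 - 10\right) + \left(-3 + 2 \cdot \frac{1681}{9}\right) = 3939 + \left(-3 + \frac{3362}{9}\right) = 3939 + \frac{3335}{9} = \frac{38786}{9}$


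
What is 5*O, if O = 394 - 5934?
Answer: -27700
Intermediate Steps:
O = -5540
5*O = 5*(-5540) = -27700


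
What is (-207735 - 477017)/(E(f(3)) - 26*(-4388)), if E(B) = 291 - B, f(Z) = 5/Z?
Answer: -513564/85783 ≈ -5.9868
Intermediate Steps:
(-207735 - 477017)/(E(f(3)) - 26*(-4388)) = (-207735 - 477017)/((291 - 5/3) - 26*(-4388)) = -684752/((291 - 5/3) + 114088) = -684752/(868/3 + 114088) = -684752/343132/3 = -684752*3/343132 = -513564/85783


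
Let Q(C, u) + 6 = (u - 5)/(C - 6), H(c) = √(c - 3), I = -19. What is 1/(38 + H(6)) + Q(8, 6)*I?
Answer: 301245/2882 - √3/1441 ≈ 104.53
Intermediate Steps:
H(c) = √(-3 + c)
Q(C, u) = -6 + (-5 + u)/(-6 + C) (Q(C, u) = -6 + (u - 5)/(C - 6) = -6 + (-5 + u)/(-6 + C))
1/(38 + H(6)) + Q(8, 6)*I = 1/(38 + √(-3 + 6)) + ((31 + 6 - 6*8)/(-6 + 8))*(-19) = 1/(38 + √3) + ((31 + 6 - 48)/2)*(-19) = 1/(38 + √3) + ((½)*(-11))*(-19) = 1/(38 + √3) - 11/2*(-19) = 1/(38 + √3) + 209/2 = 209/2 + 1/(38 + √3)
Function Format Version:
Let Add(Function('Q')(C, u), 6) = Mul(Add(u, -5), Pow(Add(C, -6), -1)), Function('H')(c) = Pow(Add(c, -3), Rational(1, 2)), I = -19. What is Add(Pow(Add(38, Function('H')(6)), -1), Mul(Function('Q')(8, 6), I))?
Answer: Add(Rational(301245, 2882), Mul(Rational(-1, 1441), Pow(3, Rational(1, 2)))) ≈ 104.53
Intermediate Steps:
Function('H')(c) = Pow(Add(-3, c), Rational(1, 2))
Function('Q')(C, u) = Add(-6, Mul(Pow(Add(-6, C), -1), Add(-5, u))) (Function('Q')(C, u) = Add(-6, Mul(Add(u, -5), Pow(Add(C, -6), -1))) = Add(-6, Mul(Add(-5, u), Pow(Add(-6, C), -1))) = Add(-6, Mul(Pow(Add(-6, C), -1), Add(-5, u))))
Add(Pow(Add(38, Function('H')(6)), -1), Mul(Function('Q')(8, 6), I)) = Add(Pow(Add(38, Pow(Add(-3, 6), Rational(1, 2))), -1), Mul(Mul(Pow(Add(-6, 8), -1), Add(31, 6, Mul(-6, 8))), -19)) = Add(Pow(Add(38, Pow(3, Rational(1, 2))), -1), Mul(Mul(Pow(2, -1), Add(31, 6, -48)), -19)) = Add(Pow(Add(38, Pow(3, Rational(1, 2))), -1), Mul(Mul(Rational(1, 2), -11), -19)) = Add(Pow(Add(38, Pow(3, Rational(1, 2))), -1), Mul(Rational(-11, 2), -19)) = Add(Pow(Add(38, Pow(3, Rational(1, 2))), -1), Rational(209, 2)) = Add(Rational(209, 2), Pow(Add(38, Pow(3, Rational(1, 2))), -1))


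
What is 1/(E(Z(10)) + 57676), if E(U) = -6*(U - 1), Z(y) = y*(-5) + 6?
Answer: 1/57946 ≈ 1.7257e-5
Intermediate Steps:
Z(y) = 6 - 5*y (Z(y) = -5*y + 6 = 6 - 5*y)
E(U) = 6 - 6*U (E(U) = -6*(-1 + U) = 6 - 6*U)
1/(E(Z(10)) + 57676) = 1/((6 - 6*(6 - 5*10)) + 57676) = 1/((6 - 6*(6 - 50)) + 57676) = 1/((6 - 6*(-44)) + 57676) = 1/((6 + 264) + 57676) = 1/(270 + 57676) = 1/57946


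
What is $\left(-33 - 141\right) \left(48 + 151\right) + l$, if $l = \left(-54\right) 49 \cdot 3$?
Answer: $-42564$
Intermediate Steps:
$l = -7938$ ($l = \left(-2646\right) 3 = -7938$)
$\left(-33 - 141\right) \left(48 + 151\right) + l = \left(-33 - 141\right) \left(48 + 151\right) - 7938 = \left(-174\right) 199 - 7938 = -34626 - 7938 = -42564$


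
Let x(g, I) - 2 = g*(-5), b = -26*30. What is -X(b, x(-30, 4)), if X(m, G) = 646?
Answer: -646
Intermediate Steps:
b = -780
x(g, I) = 2 - 5*g (x(g, I) = 2 + g*(-5) = 2 - 5*g)
-X(b, x(-30, 4)) = -1*646 = -646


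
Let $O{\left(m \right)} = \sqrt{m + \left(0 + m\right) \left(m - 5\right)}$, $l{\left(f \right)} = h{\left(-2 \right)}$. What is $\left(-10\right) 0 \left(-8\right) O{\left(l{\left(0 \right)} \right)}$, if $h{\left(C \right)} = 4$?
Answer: $0$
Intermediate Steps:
$l{\left(f \right)} = 4$
$O{\left(m \right)} = \sqrt{m + m \left(-5 + m\right)}$
$\left(-10\right) 0 \left(-8\right) O{\left(l{\left(0 \right)} \right)} = \left(-10\right) 0 \left(-8\right) \sqrt{4 \left(-4 + 4\right)} = 0 \left(-8\right) \sqrt{4 \cdot 0} = 0 \sqrt{0} = 0 \cdot 0 = 0$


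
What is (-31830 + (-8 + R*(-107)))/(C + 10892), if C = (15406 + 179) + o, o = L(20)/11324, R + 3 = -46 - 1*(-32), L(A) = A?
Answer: -84983789/74956392 ≈ -1.1338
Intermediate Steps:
R = -17 (R = -3 + (-46 - 1*(-32)) = -3 + (-46 + 32) = -3 - 14 = -17)
o = 5/2831 (o = 20/11324 = 20*(1/11324) = 5/2831 ≈ 0.0017662)
C = 44121140/2831 (C = (15406 + 179) + 5/2831 = 15585 + 5/2831 = 44121140/2831 ≈ 15585.)
(-31830 + (-8 + R*(-107)))/(C + 10892) = (-31830 + (-8 - 17*(-107)))/(44121140/2831 + 10892) = (-31830 + (-8 + 1819))/(74956392/2831) = (-31830 + 1811)*(2831/74956392) = -30019*2831/74956392 = -84983789/74956392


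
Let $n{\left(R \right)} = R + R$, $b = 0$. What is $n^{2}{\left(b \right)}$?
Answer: $0$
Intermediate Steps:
$n{\left(R \right)} = 2 R$
$n^{2}{\left(b \right)} = \left(2 \cdot 0\right)^{2} = 0^{2} = 0$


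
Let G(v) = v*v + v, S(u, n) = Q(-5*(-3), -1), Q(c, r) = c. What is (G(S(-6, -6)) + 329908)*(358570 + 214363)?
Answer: 189152684084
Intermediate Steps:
S(u, n) = 15 (S(u, n) = -5*(-3) = 15)
G(v) = v + v**2 (G(v) = v**2 + v = v + v**2)
(G(S(-6, -6)) + 329908)*(358570 + 214363) = (15*(1 + 15) + 329908)*(358570 + 214363) = (15*16 + 329908)*572933 = (240 + 329908)*572933 = 330148*572933 = 189152684084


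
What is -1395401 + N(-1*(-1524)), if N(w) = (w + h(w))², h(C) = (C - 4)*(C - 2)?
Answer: 5359056925895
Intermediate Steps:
h(C) = (-4 + C)*(-2 + C)
N(w) = (8 + w² - 5*w)² (N(w) = (w + (8 + w² - 6*w))² = (8 + w² - 5*w)²)
-1395401 + N(-1*(-1524)) = -1395401 + (8 + (-1*(-1524))² - (-5)*(-1524))² = -1395401 + (8 + 1524² - 5*1524)² = -1395401 + (8 + 2322576 - 7620)² = -1395401 + 2314964² = -1395401 + 5359058321296 = 5359056925895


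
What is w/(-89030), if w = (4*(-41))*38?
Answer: 3116/44515 ≈ 0.069999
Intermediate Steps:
w = -6232 (w = -164*38 = -6232)
w/(-89030) = -6232/(-89030) = -6232*(-1/89030) = 3116/44515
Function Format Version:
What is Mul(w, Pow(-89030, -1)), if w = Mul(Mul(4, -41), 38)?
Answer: Rational(3116, 44515) ≈ 0.069999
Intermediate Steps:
w = -6232 (w = Mul(-164, 38) = -6232)
Mul(w, Pow(-89030, -1)) = Mul(-6232, Pow(-89030, -1)) = Mul(-6232, Rational(-1, 89030)) = Rational(3116, 44515)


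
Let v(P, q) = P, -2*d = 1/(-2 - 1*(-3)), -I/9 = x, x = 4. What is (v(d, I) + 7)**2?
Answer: 169/4 ≈ 42.250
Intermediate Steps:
I = -36 (I = -9*4 = -36)
d = -1/2 (d = -1/(2*(-2 - 1*(-3))) = -1/(2*(-2 + 3)) = -1/2/1 = -1/2*1 = -1/2 ≈ -0.50000)
(v(d, I) + 7)**2 = (-1/2 + 7)**2 = (13/2)**2 = 169/4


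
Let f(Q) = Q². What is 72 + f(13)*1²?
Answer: 241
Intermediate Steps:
72 + f(13)*1² = 72 + 13²*1² = 72 + 169*1 = 72 + 169 = 241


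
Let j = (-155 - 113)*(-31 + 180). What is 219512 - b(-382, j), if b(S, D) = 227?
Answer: 219285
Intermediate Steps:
j = -39932 (j = -268*149 = -39932)
219512 - b(-382, j) = 219512 - 1*227 = 219512 - 227 = 219285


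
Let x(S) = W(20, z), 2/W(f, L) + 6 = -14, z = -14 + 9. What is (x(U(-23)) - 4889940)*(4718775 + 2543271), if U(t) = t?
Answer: -177554849717223/5 ≈ -3.5511e+13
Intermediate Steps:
z = -5
W(f, L) = -⅒ (W(f, L) = 2/(-6 - 14) = 2/(-20) = 2*(-1/20) = -⅒)
x(S) = -⅒
(x(U(-23)) - 4889940)*(4718775 + 2543271) = (-⅒ - 4889940)*(4718775 + 2543271) = -48899401/10*7262046 = -177554849717223/5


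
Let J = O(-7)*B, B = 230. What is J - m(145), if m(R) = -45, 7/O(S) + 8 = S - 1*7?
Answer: -310/11 ≈ -28.182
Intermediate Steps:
O(S) = 7/(-15 + S) (O(S) = 7/(-8 + (S - 1*7)) = 7/(-8 + (S - 7)) = 7/(-8 + (-7 + S)) = 7/(-15 + S))
J = -805/11 (J = (7/(-15 - 7))*230 = (7/(-22))*230 = (7*(-1/22))*230 = -7/22*230 = -805/11 ≈ -73.182)
J - m(145) = -805/11 - 1*(-45) = -805/11 + 45 = -310/11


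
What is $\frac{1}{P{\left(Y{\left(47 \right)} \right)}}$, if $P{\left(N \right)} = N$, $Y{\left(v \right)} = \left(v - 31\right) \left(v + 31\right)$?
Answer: $\frac{1}{1248} \approx 0.00080128$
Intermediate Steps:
$Y{\left(v \right)} = \left(-31 + v\right) \left(31 + v\right)$
$\frac{1}{P{\left(Y{\left(47 \right)} \right)}} = \frac{1}{-961 + 47^{2}} = \frac{1}{-961 + 2209} = \frac{1}{1248}$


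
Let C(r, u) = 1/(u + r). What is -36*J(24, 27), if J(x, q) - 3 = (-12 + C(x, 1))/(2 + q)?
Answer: -67536/725 ≈ -93.153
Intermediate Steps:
C(r, u) = 1/(r + u)
J(x, q) = 3 + (-12 + 1/(1 + x))/(2 + q) (J(x, q) = 3 + (-12 + 1/(x + 1))/(2 + q) = 3 + (-12 + 1/(1 + x))/(2 + q))
-36*J(24, 27) = -36*(1 + 3*(1 + 24)*(-2 + 27))/((1 + 24)*(2 + 27)) = -36*(1 + 3*25*25)/(25*29) = -36*(1 + 1875)/(25*29) = -36*1876/(25*29) = -36*1876/725 = -67536/725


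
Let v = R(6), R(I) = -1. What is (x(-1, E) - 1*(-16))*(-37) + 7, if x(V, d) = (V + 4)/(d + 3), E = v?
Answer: -1281/2 ≈ -640.50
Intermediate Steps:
v = -1
E = -1
x(V, d) = (4 + V)/(3 + d)
(x(-1, E) - 1*(-16))*(-37) + 7 = ((4 - 1)/(3 - 1) - 1*(-16))*(-37) + 7 = (3/2 + 16)*(-37) + 7 = (35/2)*(-37) + 7 = -1295/2 + 7 = -1281/2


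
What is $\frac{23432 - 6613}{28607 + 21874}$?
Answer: $\frac{16819}{50481} \approx 0.33317$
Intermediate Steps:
$\frac{23432 - 6613}{28607 + 21874} = \frac{16819}{50481}$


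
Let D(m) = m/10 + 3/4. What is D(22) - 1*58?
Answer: -1101/20 ≈ -55.050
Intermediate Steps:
D(m) = ¾ + m/10 (D(m) = m*(⅒) + 3*(¼) = m/10 + ¾ = ¾ + m/10)
D(22) - 1*58 = (¾ + (⅒)*22) - 1*58 = (¾ + 11/5) - 58 = 59/20 - 58 = -1101/20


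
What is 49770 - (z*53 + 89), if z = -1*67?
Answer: 53232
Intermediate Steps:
z = -67
49770 - (z*53 + 89) = 49770 - (-67*53 + 89) = 49770 - (-3551 + 89) = 49770 - 1*(-3462) = 49770 + 3462 = 53232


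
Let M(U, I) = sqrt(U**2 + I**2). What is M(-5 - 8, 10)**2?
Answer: 269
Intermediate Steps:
M(U, I) = sqrt(I**2 + U**2)
M(-5 - 8, 10)**2 = (sqrt(10**2 + (-5 - 8)**2))**2 = (sqrt(100 + (-13)**2))**2 = (sqrt(100 + 169))**2 = (sqrt(269))**2 = 269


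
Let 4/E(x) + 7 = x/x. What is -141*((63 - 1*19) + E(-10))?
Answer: -6110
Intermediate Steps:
E(x) = -⅔ (E(x) = 4/(-7 + x/x) = 4/(-7 + 1) = 4/(-6) = 4*(-⅙) = -⅔)
-141*((63 - 1*19) + E(-10)) = -141*((63 - 1*19) - ⅔) = -141*((63 - 19) - ⅔) = -141*(44 - ⅔) = -141*130/3 = -6110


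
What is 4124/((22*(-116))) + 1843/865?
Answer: 284019/551870 ≈ 0.51465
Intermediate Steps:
4124/((22*(-116))) + 1843/865 = 4124/(-2552) + 1843*(1/865) = 4124*(-1/2552) + 1843/865 = -1031/638 + 1843/865 = 284019/551870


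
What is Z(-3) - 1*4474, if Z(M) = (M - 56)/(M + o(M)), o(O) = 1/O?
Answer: -44563/10 ≈ -4456.3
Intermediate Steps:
o(O) = 1/O
Z(M) = (-56 + M)/(M + 1/M) (Z(M) = (M - 56)/(M + 1/M) = (-56 + M)/(M + 1/M))
Z(-3) - 1*4474 = -3*(-56 - 3)/(1 + (-3)²) - 1*4474 = -3*(-59)/(1 + 9) - 4474 = -3*(-59)/10 - 4474 = -3*⅒*(-59) - 4474 = 177/10 - 4474 = -44563/10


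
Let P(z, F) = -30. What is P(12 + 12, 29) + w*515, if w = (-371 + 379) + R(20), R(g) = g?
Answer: 14390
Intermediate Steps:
w = 28 (w = (-371 + 379) + 20 = 8 + 20 = 28)
P(12 + 12, 29) + w*515 = -30 + 28*515 = -30 + 14420 = 14390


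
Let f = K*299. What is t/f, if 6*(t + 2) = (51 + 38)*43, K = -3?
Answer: -3815/5382 ≈ -0.70884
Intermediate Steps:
t = 3815/6 (t = -2 + ((51 + 38)*43)/6 = -2 + (89*43)/6 = -2 + (⅙)*3827 = -2 + 3827/6 = 3815/6 ≈ 635.83)
f = -897 (f = -3*299 = -897)
t/f = (3815/6)/(-897) = (3815/6)*(-1/897) = -3815/5382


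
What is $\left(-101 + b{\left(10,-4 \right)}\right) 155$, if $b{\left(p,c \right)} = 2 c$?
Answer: $-16895$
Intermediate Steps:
$\left(-101 + b{\left(10,-4 \right)}\right) 155 = \left(-101 + 2 \left(-4\right)\right) 155 = \left(-101 - 8\right) 155 = \left(-109\right) 155 = -16895$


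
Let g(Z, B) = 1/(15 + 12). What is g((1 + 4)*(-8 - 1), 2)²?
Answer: 1/729 ≈ 0.0013717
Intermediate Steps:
g(Z, B) = 1/27
g((1 + 4)*(-8 - 1), 2)² = (1/27)² = 1/729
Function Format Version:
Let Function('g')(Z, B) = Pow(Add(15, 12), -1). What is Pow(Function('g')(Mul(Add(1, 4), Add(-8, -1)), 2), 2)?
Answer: Rational(1, 729) ≈ 0.0013717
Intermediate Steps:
Function('g')(Z, B) = Rational(1, 27) (Function('g')(Z, B) = Pow(27, -1) = Rational(1, 27))
Pow(Function('g')(Mul(Add(1, 4), Add(-8, -1)), 2), 2) = Pow(Rational(1, 27), 2) = Rational(1, 729)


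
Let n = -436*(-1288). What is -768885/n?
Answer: -768885/561568 ≈ -1.3692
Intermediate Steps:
n = 561568
-768885/n = -768885/561568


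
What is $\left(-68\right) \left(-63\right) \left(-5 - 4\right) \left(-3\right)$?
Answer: $115668$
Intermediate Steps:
$\left(-68\right) \left(-63\right) \left(-5 - 4\right) \left(-3\right) = 4284 \left(\left(-9\right) \left(-3\right)\right) = 4284 \cdot 27 = 115668$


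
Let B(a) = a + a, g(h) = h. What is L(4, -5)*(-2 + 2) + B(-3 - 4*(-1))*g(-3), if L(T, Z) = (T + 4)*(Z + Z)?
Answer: -6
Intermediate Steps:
L(T, Z) = 2*Z*(4 + T) (L(T, Z) = (4 + T)*(2*Z) = 2*Z*(4 + T))
B(a) = 2*a
L(4, -5)*(-2 + 2) + B(-3 - 4*(-1))*g(-3) = (2*(-5)*(4 + 4))*(-2 + 2) + (2*(-3 - 4*(-1)))*(-3) = (2*(-5)*8)*0 + (2*(-3 + 4))*(-3) = -80*0 + (2*1)*(-3) = 0 + 2*(-3) = 0 - 6 = -6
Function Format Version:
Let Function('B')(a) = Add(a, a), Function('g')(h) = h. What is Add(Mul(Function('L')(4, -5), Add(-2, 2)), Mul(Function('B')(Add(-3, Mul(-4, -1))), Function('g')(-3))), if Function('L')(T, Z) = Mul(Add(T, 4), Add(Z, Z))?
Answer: -6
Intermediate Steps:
Function('L')(T, Z) = Mul(2, Z, Add(4, T)) (Function('L')(T, Z) = Mul(Add(4, T), Mul(2, Z)) = Mul(2, Z, Add(4, T)))
Function('B')(a) = Mul(2, a)
Add(Mul(Function('L')(4, -5), Add(-2, 2)), Mul(Function('B')(Add(-3, Mul(-4, -1))), Function('g')(-3))) = Add(Mul(Mul(2, -5, Add(4, 4)), Add(-2, 2)), Mul(Mul(2, Add(-3, Mul(-4, -1))), -3)) = Add(Mul(Mul(2, -5, 8), 0), Mul(Mul(2, Add(-3, 4)), -3)) = Add(Mul(-80, 0), Mul(Mul(2, 1), -3)) = Add(0, Mul(2, -3)) = Add(0, -6) = -6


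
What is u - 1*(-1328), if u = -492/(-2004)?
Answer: 221817/167 ≈ 1328.2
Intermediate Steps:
u = 41/167 (u = -492*(-1/2004) = 41/167 ≈ 0.24551)
u - 1*(-1328) = 41/167 - 1*(-1328) = 41/167 + 1328 = 221817/167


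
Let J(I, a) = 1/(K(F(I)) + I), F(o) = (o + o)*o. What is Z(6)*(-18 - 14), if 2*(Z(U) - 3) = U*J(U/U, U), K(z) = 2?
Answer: -128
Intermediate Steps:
F(o) = 2*o**2 (F(o) = (2*o)*o = 2*o**2)
J(I, a) = 1/(2 + I)
Z(U) = 3 + U/6 (Z(U) = 3 + (U/(2 + U/U))/2 = 3 + (U/(2 + 1))/2 = 3 + (U/3)/2 = 3 + U/6)
Z(6)*(-18 - 14) = (3 + (1/6)*6)*(-18 - 14) = (3 + 1)*(-32) = 4*(-32) = -128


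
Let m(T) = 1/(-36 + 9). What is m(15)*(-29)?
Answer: 29/27 ≈ 1.0741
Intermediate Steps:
m(T) = -1/27 (m(T) = 1/(-27) = -1/27)
m(15)*(-29) = -1/27*(-29) = 29/27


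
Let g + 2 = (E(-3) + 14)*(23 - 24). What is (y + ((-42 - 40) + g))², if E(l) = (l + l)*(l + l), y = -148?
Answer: 79524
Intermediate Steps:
E(l) = 4*l² (E(l) = (2*l)*(2*l) = 4*l²)
g = -52 (g = -2 + (4*(-3)² + 14)*(23 - 24) = -2 + (4*9 + 14)*(-1) = -2 + (36 + 14)*(-1) = -2 + 50*(-1) = -2 - 50 = -52)
(y + ((-42 - 40) + g))² = (-148 + ((-42 - 40) - 52))² = (-148 + (-82 - 52))² = (-148 - 134)² = (-282)² = 79524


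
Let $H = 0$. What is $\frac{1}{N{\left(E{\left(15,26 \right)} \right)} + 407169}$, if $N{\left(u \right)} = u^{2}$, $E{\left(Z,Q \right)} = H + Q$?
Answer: $\frac{1}{407845} \approx 2.4519 \cdot 10^{-6}$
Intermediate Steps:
$E{\left(Z,Q \right)} = Q$ ($E{\left(Z,Q \right)} = 0 + Q = Q$)
$\frac{1}{N{\left(E{\left(15,26 \right)} \right)} + 407169} = \frac{1}{26^{2} + 407169} = \frac{1}{676 + 407169} = \frac{1}{407845}$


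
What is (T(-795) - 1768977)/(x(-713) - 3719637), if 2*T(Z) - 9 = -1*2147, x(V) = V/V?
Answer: 885023/1859818 ≈ 0.47587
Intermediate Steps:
x(V) = 1
T(Z) = -1069 (T(Z) = 9/2 + (-1*2147)/2 = 9/2 + (1/2)*(-2147) = 9/2 - 2147/2 = -1069)
(T(-795) - 1768977)/(x(-713) - 3719637) = (-1069 - 1768977)/(1 - 3719637) = -1770046/(-3719636) = -1770046*(-1/3719636) = 885023/1859818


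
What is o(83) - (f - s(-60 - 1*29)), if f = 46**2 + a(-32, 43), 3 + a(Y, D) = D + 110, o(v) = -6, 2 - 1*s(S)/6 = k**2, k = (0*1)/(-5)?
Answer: -2260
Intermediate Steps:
k = 0 (k = 0*(-1/5) = 0)
s(S) = 12 (s(S) = 12 - 6*0**2 = 12 - 6*0 = 12 + 0 = 12)
a(Y, D) = 107 + D (a(Y, D) = -3 + (D + 110) = -3 + (110 + D) = 107 + D)
f = 2266 (f = 46**2 + (107 + 43) = 2116 + 150 = 2266)
o(83) - (f - s(-60 - 1*29)) = -6 - (2266 - 1*12) = -6 - (2266 - 12) = -6 - 1*2254 = -6 - 2254 = -2260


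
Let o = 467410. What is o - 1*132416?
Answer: 334994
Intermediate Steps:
o - 1*132416 = 467410 - 1*132416 = 467410 - 132416 = 334994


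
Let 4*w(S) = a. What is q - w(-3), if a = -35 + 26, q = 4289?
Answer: 17165/4 ≈ 4291.3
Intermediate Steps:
a = -9
w(S) = -9/4 (w(S) = (1/4)*(-9) = -9/4)
q - w(-3) = 4289 - 1*(-9/4) = 4289 + 9/4 = 17165/4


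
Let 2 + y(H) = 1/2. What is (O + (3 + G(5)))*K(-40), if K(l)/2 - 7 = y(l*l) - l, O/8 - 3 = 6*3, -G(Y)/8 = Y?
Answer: 11921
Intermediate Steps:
G(Y) = -8*Y
O = 168 (O = 24 + 8*(6*3) = 24 + 8*18 = 24 + 144 = 168)
y(H) = -3/2 (y(H) = -2 + 1/2 = -2 + ½ = -3/2)
K(l) = 11 - 2*l (K(l) = 14 + 2*(-3/2 - l) = 14 + (-3 - 2*l) = 11 - 2*l)
(O + (3 + G(5)))*K(-40) = (168 + (3 - 8*5))*(11 - 2*(-40)) = (168 + (3 - 40))*(11 + 80) = (168 - 37)*91 = 131*91 = 11921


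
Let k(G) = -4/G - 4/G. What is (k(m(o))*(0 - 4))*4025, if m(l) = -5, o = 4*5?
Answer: -25760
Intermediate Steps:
o = 20
k(G) = -8/G
(k(m(o))*(0 - 4))*4025 = ((-8/(-5))*(0 - 4))*4025 = (-8*(-⅕)*(-4))*4025 = ((8/5)*(-4))*4025 = -32/5*4025 = -25760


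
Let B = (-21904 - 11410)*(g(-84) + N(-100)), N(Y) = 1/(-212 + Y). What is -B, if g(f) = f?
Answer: -436563313/156 ≈ -2.7985e+6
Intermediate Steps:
B = 436563313/156 (B = (-21904 - 11410)*(-84 + 1/(-212 - 100)) = -33314*(-84 + 1/(-312)) = -33314*(-84 - 1/312) = -33314*(-26209/312) = 436563313/156 ≈ 2.7985e+6)
-B = -1*436563313/156 = -436563313/156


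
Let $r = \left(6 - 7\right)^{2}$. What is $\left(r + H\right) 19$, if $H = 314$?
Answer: $5985$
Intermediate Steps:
$r = 1$ ($r = \left(-1\right)^{2} = 1$)
$\left(r + H\right) 19 = \left(1 + 314\right) 19 = 315 \cdot 19 = 5985$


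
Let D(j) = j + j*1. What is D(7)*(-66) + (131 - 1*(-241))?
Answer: -552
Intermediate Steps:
D(j) = 2*j (D(j) = j + j = 2*j)
D(7)*(-66) + (131 - 1*(-241)) = (2*7)*(-66) + (131 - 1*(-241)) = 14*(-66) + (131 + 241) = -924 + 372 = -552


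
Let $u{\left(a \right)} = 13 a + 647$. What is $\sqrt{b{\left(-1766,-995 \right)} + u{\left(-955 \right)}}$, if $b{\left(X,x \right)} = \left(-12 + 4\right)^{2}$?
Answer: $2 i \sqrt{2926} \approx 108.19 i$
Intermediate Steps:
$b{\left(X,x \right)} = 64$ ($b{\left(X,x \right)} = \left(-8\right)^{2} = 64$)
$u{\left(a \right)} = 647 + 13 a$
$\sqrt{b{\left(-1766,-995 \right)} + u{\left(-955 \right)}} = \sqrt{64 + \left(647 + 13 \left(-955\right)\right)} = \sqrt{64 + \left(647 - 12415\right)} = \sqrt{64 - 11768} = \sqrt{-11704} = 2 i \sqrt{2926}$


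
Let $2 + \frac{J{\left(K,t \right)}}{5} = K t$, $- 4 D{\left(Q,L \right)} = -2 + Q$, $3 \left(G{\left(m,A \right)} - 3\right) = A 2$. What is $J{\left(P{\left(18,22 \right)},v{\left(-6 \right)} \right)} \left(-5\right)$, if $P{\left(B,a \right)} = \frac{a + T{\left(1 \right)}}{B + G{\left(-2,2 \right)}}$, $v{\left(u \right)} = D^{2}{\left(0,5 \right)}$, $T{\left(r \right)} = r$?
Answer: $\frac{11675}{268} \approx 43.563$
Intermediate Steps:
$G{\left(m,A \right)} = 3 + \frac{2 A}{3}$ ($G{\left(m,A \right)} = 3 + \frac{A 2}{3} = 3 + \frac{2 A}{3}$)
$D{\left(Q,L \right)} = \frac{1}{2} - \frac{Q}{4}$ ($D{\left(Q,L \right)} = - \frac{-2 + Q}{4} = \frac{1}{2} - \frac{Q}{4}$)
$v{\left(u \right)} = \frac{1}{4}$ ($v{\left(u \right)} = \left(\frac{1}{2} - 0\right)^{2} = \left(\frac{1}{2} + 0\right)^{2} = \left(\frac{1}{2}\right)^{2} = \frac{1}{4}$)
$P{\left(B,a \right)} = \frac{1 + a}{\frac{13}{3} + B}$ ($P{\left(B,a \right)} = \frac{a + 1}{B + \left(3 + \frac{2}{3} \cdot 2\right)} = \frac{1 + a}{B + \left(3 + \frac{4}{3}\right)} = \frac{1 + a}{B + \frac{13}{3}} = \frac{1 + a}{\frac{13}{3} + B}$)
$J{\left(K,t \right)} = -10 + 5 K t$
$J{\left(P{\left(18,22 \right)},v{\left(-6 \right)} \right)} \left(-5\right) = \left(-10 + 5 \frac{3 \left(1 + 22\right)}{13 + 3 \cdot 18} \cdot \frac{1}{4}\right) \left(-5\right) = \left(-10 + 5 \cdot 3 \frac{1}{13 + 54} \cdot 23 \cdot \frac{1}{4}\right) \left(-5\right) = \left(-10 + 5 \cdot 3 \cdot \frac{1}{67} \cdot 23 \cdot \frac{1}{4}\right) \left(-5\right) = \left(-10 + 5 \cdot \frac{69}{67} \cdot \frac{1}{4}\right) \left(-5\right) = \left(-10 + \frac{345}{268}\right) \left(-5\right) = \left(- \frac{2335}{268}\right) \left(-5\right) = \frac{11675}{268}$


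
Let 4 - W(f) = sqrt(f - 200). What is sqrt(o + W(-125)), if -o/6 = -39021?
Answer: sqrt(234130 - 5*I*sqrt(13)) ≈ 483.87 - 0.019*I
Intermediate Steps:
o = 234126 (o = -6*(-39021) = 234126)
W(f) = 4 - sqrt(-200 + f) (W(f) = 4 - sqrt(f - 200) = 4 - sqrt(-200 + f))
sqrt(o + W(-125)) = sqrt(234126 + (4 - sqrt(-200 - 125))) = sqrt(234126 + (4 - sqrt(-325))) = sqrt(234126 + (4 - 5*I*sqrt(13))) = sqrt(234130 - 5*I*sqrt(13))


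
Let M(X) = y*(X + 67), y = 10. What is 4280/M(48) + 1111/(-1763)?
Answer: 626799/202745 ≈ 3.0916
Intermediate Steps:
M(X) = 670 + 10*X (M(X) = 10*(X + 67) = 10*(67 + X) = 670 + 10*X)
4280/M(48) + 1111/(-1763) = 4280/(670 + 10*48) + 1111/(-1763) = 4280/(670 + 480) + 1111*(-1/1763) = 4280/1150 - 1111/1763 = 4280*(1/1150) - 1111/1763 = 428/115 - 1111/1763 = 626799/202745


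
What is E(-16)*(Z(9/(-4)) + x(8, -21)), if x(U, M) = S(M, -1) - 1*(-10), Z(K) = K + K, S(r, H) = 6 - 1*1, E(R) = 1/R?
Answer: -21/32 ≈ -0.65625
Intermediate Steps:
E(R) = 1/R
S(r, H) = 5 (S(r, H) = 6 - 1 = 5)
Z(K) = 2*K
x(U, M) = 15 (x(U, M) = 5 - 1*(-10) = 5 + 10 = 15)
E(-16)*(Z(9/(-4)) + x(8, -21)) = (2*(9/(-4)) + 15)/(-16) = -(2*(9*(-¼)) + 15)/16 = -(2*(-9/4) + 15)/16 = -(-9/2 + 15)/16 = -1/16*21/2 = -21/32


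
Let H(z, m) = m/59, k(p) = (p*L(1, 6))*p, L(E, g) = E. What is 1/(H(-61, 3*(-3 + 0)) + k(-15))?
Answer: 59/13266 ≈ 0.0044475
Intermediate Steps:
k(p) = p² (k(p) = (p*1)*p = p*p = p²)
H(z, m) = m/59 (H(z, m) = m*(1/59) = m/59)
1/(H(-61, 3*(-3 + 0)) + k(-15)) = 1/((3*(-3 + 0))/59 + (-15)²) = 1/((3*(-3))/59 + 225) = 1/((1/59)*(-9) + 225) = 1/(-9/59 + 225) = 1/(13266/59) = 59/13266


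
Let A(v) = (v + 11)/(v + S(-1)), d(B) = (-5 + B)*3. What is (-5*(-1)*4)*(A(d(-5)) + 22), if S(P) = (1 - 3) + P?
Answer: 14900/33 ≈ 451.52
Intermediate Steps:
d(B) = -15 + 3*B
S(P) = -2 + P
A(v) = (11 + v)/(-3 + v) (A(v) = (v + 11)/(v + (-2 - 1)) = (11 + v)/(v - 3) = (11 + v)/(-3 + v))
(-5*(-1)*4)*(A(d(-5)) + 22) = (-5*(-1)*4)*((11 + (-15 + 3*(-5)))/(-3 + (-15 + 3*(-5))) + 22) = (5*4)*((11 + (-15 - 15))/(-3 + (-15 - 15)) + 22) = 20*((11 - 30)/(-3 - 30) + 22) = 20*(-19/(-33) + 22) = 20*(-1/33*(-19) + 22) = 20*(19/33 + 22) = 20*(745/33) = 14900/33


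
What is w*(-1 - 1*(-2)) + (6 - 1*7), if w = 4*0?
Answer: -1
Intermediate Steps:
w = 0
w*(-1 - 1*(-2)) + (6 - 1*7) = 0*(-1 - 1*(-2)) + (6 - 1*7) = 0*(-1 + 2) + (6 - 7) = 0*1 - 1 = 0 - 1 = -1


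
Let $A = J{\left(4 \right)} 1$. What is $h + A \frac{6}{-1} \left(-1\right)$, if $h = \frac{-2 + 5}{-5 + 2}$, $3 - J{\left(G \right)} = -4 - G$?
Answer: $65$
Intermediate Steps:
$J{\left(G \right)} = 7 + G$ ($J{\left(G \right)} = 3 - \left(-4 - G\right) = 3 + \left(4 + G\right) = 7 + G$)
$A = 11$ ($A = \left(7 + 4\right) 1 = 11 \cdot 1 = 11$)
$h = -1$ ($h = \frac{3}{-3} = 3 \left(- \frac{1}{3}\right) = -1$)
$h + A \frac{6}{-1} \left(-1\right) = -1 + 11 \frac{6}{-1} \left(-1\right) = -1 + 11 \cdot 6 \left(-1\right) \left(-1\right) = -1 + 11 \left(\left(-6\right) \left(-1\right)\right) = -1 + 11 \cdot 6 = -1 + 66 = 65$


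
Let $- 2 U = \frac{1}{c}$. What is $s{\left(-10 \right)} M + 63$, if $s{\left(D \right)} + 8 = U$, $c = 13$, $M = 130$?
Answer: $-982$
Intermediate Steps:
$U = - \frac{1}{26}$ ($U = - \frac{1}{2 \cdot 13} = \left(- \frac{1}{2}\right) \frac{1}{13} = - \frac{1}{26} \approx -0.038462$)
$s{\left(D \right)} = - \frac{209}{26}$ ($s{\left(D \right)} = -8 - \frac{1}{26} = - \frac{209}{26}$)
$s{\left(-10 \right)} M + 63 = \left(- \frac{209}{26}\right) 130 + 63 = -1045 + 63 = -982$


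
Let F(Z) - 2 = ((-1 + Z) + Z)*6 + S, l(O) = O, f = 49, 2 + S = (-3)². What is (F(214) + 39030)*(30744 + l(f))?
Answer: 1281019593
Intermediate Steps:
S = 7 (S = -2 + (-3)² = -2 + 9 = 7)
F(Z) = 3 + 12*Z (F(Z) = 2 + (((-1 + Z) + Z)*6 + 7) = 2 + ((-1 + 2*Z)*6 + 7) = 2 + ((-6 + 12*Z) + 7) = 2 + (1 + 12*Z) = 3 + 12*Z)
(F(214) + 39030)*(30744 + l(f)) = ((3 + 12*214) + 39030)*(30744 + 49) = ((3 + 2568) + 39030)*30793 = (2571 + 39030)*30793 = 41601*30793 = 1281019593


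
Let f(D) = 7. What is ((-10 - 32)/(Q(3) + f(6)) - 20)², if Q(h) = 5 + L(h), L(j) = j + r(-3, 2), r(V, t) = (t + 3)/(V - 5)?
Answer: 6948496/13225 ≈ 525.41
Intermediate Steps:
r(V, t) = (3 + t)/(-5 + V)
L(j) = -5/8 + j (L(j) = j + (3 + 2)/(-5 - 3) = j + 5/(-8) = j - ⅛*5 = j - 5/8 = -5/8 + j)
Q(h) = 35/8 + h (Q(h) = 5 + (-5/8 + h) = 35/8 + h)
((-10 - 32)/(Q(3) + f(6)) - 20)² = ((-10 - 32)/((35/8 + 3) + 7) - 20)² = (-42/(59/8 + 7) - 20)² = (-42/115/8 - 20)² = (-42*8/115 - 20)² = (-336/115 - 20)² = (-2636/115)² = 6948496/13225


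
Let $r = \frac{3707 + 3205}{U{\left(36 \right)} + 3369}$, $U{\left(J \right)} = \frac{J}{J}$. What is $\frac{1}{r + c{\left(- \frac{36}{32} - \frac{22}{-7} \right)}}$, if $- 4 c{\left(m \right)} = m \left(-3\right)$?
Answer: $\frac{377440}{1345359} \approx 0.28055$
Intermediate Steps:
$U{\left(J \right)} = 1$
$c{\left(m \right)} = \frac{3 m}{4}$ ($c{\left(m \right)} = - \frac{m \left(-3\right)}{4} = - \frac{\left(-3\right) m}{4} = \frac{3 m}{4}$)
$r = \frac{3456}{1685}$ ($r = \frac{3707 + 3205}{1 + 3369} = \frac{6912}{3370} = 6912 \cdot \frac{1}{3370} = \frac{3456}{1685} \approx 2.051$)
$\frac{1}{r + c{\left(- \frac{36}{32} - \frac{22}{-7} \right)}} = \frac{1}{\frac{3456}{1685} + \frac{3 \left(- \frac{36}{32} - \frac{22}{-7}\right)}{4}} = \frac{1}{\frac{3456}{1685} + \frac{3 \left(\left(-36\right) \frac{1}{32} - - \frac{22}{7}\right)}{4}} = \frac{1}{\frac{3456}{1685} + \frac{3 \left(- \frac{9}{8} + \frac{22}{7}\right)}{4}} = \frac{1}{\frac{3456}{1685} + \frac{3}{4} \cdot \frac{113}{56}} = \frac{1}{\frac{3456}{1685} + \frac{339}{224}} = \frac{1}{\frac{1345359}{377440}} = \frac{377440}{1345359}$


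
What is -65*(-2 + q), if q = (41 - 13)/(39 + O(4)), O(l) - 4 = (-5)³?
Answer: 6240/41 ≈ 152.20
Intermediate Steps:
O(l) = -121 (O(l) = 4 + (-5)³ = 4 - 125 = -121)
q = -14/41 (q = (41 - 13)/(39 - 121) = 28/(-82) = 28*(-1/82) = -14/41 ≈ -0.34146)
-65*(-2 + q) = -65*(-2 - 14/41) = -65*(-96/41) = 6240/41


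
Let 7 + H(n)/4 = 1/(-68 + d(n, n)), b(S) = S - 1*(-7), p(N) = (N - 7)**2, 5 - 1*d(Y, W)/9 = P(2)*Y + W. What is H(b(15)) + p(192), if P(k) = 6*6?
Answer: 251313749/7349 ≈ 34197.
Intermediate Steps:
P(k) = 36
d(Y, W) = 45 - 324*Y - 9*W (d(Y, W) = 45 - 9*(36*Y + W) = 45 - 9*(W + 36*Y) = 45 + (-324*Y - 9*W) = 45 - 324*Y - 9*W)
p(N) = (-7 + N)**2
b(S) = 7 + S (b(S) = S + 7 = 7 + S)
H(n) = -28 + 4/(-23 - 333*n) (H(n) = -28 + 4/(-68 + (45 - 324*n - 9*n)) = -28 + 4/(-68 + (45 - 333*n)) = -28 + 4/(-23 - 333*n))
H(b(15)) + p(192) = 36*(-18 - 259*(7 + 15))/(23 + 333*(7 + 15)) + (-7 + 192)**2 = 36*(-18 - 259*22)/(23 + 333*22) + 185**2 = 36*(-18 - 5698)/(23 + 7326) + 34225 = 36*(-5716)/7349 + 34225 = 36*(1/7349)*(-5716) + 34225 = -205776/7349 + 34225 = 251313749/7349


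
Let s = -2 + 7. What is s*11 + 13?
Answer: 68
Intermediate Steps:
s = 5
s*11 + 13 = 5*11 + 13 = 55 + 13 = 68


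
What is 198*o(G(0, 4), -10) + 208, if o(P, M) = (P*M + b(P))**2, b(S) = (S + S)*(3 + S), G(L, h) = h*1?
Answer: 50896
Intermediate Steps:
G(L, h) = h
b(S) = 2*S*(3 + S) (b(S) = (2*S)*(3 + S) = 2*S*(3 + S))
o(P, M) = (M*P + 2*P*(3 + P))**2 (o(P, M) = (P*M + 2*P*(3 + P))**2 = (M*P + 2*P*(3 + P))**2)
198*o(G(0, 4), -10) + 208 = 198*(4**2*(6 - 10 + 2*4)**2) + 208 = 198*(16*(6 - 10 + 8)**2) + 208 = 198*(16*4**2) + 208 = 198*(16*16) + 208 = 198*256 + 208 = 50688 + 208 = 50896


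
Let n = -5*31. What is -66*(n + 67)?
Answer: 5808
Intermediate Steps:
n = -155
-66*(n + 67) = -66*(-155 + 67) = -66*(-88) = 5808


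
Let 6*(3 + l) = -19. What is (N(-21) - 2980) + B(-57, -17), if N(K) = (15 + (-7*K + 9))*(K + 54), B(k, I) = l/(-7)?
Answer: 111883/42 ≈ 2663.9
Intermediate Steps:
l = -37/6 (l = -3 + (1/6)*(-19) = -3 - 19/6 = -37/6 ≈ -6.1667)
B(k, I) = 37/42 (B(k, I) = -37/6/(-7) = -37/6*(-1/7) = 37/42)
N(K) = (24 - 7*K)*(54 + K) (N(K) = (15 + (9 - 7*K))*(54 + K) = (24 - 7*K)*(54 + K))
(N(-21) - 2980) + B(-57, -17) = ((1296 - 354*(-21) - 7*(-21)**2) - 2980) + 37/42 = ((1296 + 7434 - 7*441) - 2980) + 37/42 = ((1296 + 7434 - 3087) - 2980) + 37/42 = (5643 - 2980) + 37/42 = 2663 + 37/42 = 111883/42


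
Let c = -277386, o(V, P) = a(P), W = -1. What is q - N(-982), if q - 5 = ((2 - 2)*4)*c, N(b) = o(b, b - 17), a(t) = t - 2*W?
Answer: 1002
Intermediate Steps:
a(t) = 2 + t (a(t) = t - 2*(-1) = t + 2 = 2 + t)
o(V, P) = 2 + P
N(b) = -15 + b (N(b) = 2 + (b - 17) = 2 + (-17 + b) = -15 + b)
q = 5 (q = 5 + ((2 - 2)*4)*(-277386) = 5 + (0*4)*(-277386) = 5 + 0*(-277386) = 5 + 0 = 5)
q - N(-982) = 5 - (-15 - 982) = 5 - 1*(-997) = 5 + 997 = 1002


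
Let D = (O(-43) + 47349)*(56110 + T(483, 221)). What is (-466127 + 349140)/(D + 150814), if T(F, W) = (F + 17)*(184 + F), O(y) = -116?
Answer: -116987/18402599944 ≈ -6.3571e-6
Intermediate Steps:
T(F, W) = (17 + F)*(184 + F)
D = 18402449130 (D = (-116 + 47349)*(56110 + (3128 + 483² + 201*483)) = 47233*(56110 + (3128 + 233289 + 97083)) = 47233*(56110 + 333500) = 47233*389610 = 18402449130)
(-466127 + 349140)/(D + 150814) = (-466127 + 349140)/(18402449130 + 150814) = -116987/18402599944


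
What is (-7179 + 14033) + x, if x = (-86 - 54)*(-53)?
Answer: 14274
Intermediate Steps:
x = 7420 (x = -140*(-53) = 7420)
(-7179 + 14033) + x = (-7179 + 14033) + 7420 = 6854 + 7420 = 14274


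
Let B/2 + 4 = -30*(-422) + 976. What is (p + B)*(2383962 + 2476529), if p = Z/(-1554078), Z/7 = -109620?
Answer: 34324098817356102/259013 ≈ 1.3252e+11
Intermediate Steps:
Z = -767340 (Z = 7*(-109620) = -767340)
B = 27264 (B = -8 + 2*(-30*(-422) + 976) = -8 + 2*(12660 + 976) = -8 + 2*13636 = -8 + 27272 = 27264)
p = 127890/259013 (p = -767340/(-1554078) = -767340*(-1/1554078) = 127890/259013 ≈ 0.49376)
(p + B)*(2383962 + 2476529) = (127890/259013 + 27264)*(2383962 + 2476529) = (7061858322/259013)*4860491 = 34324098817356102/259013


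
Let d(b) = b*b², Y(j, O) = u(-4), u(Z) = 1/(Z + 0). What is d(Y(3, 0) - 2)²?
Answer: 531441/4096 ≈ 129.75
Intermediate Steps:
u(Z) = 1/Z
Y(j, O) = -¼ (Y(j, O) = 1/(-4) = -¼)
d(b) = b³
d(Y(3, 0) - 2)² = ((-¼ - 2)³)² = ((-9/4)³)² = (-729/64)² = 531441/4096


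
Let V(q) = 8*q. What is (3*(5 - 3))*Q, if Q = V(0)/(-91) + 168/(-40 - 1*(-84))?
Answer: 252/11 ≈ 22.909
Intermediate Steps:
Q = 42/11 (Q = (8*0)/(-91) + 168/(-40 - 1*(-84)) = 0*(-1/91) + 168/(-40 + 84) = 0 + 168/44 = 0 + 168*(1/44) = 0 + 42/11 = 42/11 ≈ 3.8182)
(3*(5 - 3))*Q = (3*(5 - 3))*(42/11) = (3*2)*(42/11) = 6*(42/11) = 252/11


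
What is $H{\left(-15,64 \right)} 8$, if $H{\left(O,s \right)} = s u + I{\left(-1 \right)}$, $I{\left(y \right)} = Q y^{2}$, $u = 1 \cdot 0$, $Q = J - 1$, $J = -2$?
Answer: $-24$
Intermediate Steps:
$Q = -3$ ($Q = -2 - 1 = -3$)
$u = 0$
$I{\left(y \right)} = - 3 y^{2}$
$H{\left(O,s \right)} = -3$ ($H{\left(O,s \right)} = s 0 - 3 \left(-1\right)^{2} = 0 - 3 = -3$)
$H{\left(-15,64 \right)} 8 = \left(-3\right) 8 = -24$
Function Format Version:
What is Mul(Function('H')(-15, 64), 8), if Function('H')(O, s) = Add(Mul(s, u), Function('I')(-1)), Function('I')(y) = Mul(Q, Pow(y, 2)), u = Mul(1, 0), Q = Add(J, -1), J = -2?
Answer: -24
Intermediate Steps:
Q = -3 (Q = Add(-2, -1) = -3)
u = 0
Function('I')(y) = Mul(-3, Pow(y, 2))
Function('H')(O, s) = -3 (Function('H')(O, s) = Add(Mul(s, 0), Mul(-3, Pow(-1, 2))) = Add(0, Mul(-3, 1)) = Add(0, -3) = -3)
Mul(Function('H')(-15, 64), 8) = Mul(-3, 8) = -24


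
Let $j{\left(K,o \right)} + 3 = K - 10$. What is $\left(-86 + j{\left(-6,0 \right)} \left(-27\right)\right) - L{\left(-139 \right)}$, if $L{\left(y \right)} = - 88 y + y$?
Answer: $-11666$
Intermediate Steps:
$j{\left(K,o \right)} = -13 + K$ ($j{\left(K,o \right)} = -3 + \left(K - 10\right) = -3 + \left(-10 + K\right) = -13 + K$)
$L{\left(y \right)} = - 87 y$
$\left(-86 + j{\left(-6,0 \right)} \left(-27\right)\right) - L{\left(-139 \right)} = \left(-86 + \left(-13 - 6\right) \left(-27\right)\right) - \left(-87\right) \left(-139\right) = \left(-86 - -513\right) - 12093 = \left(-86 + 513\right) - 12093 = 427 - 12093 = -11666$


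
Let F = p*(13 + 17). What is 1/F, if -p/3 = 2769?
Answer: -1/249210 ≈ -4.0127e-6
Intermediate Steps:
p = -8307 (p = -3*2769 = -8307)
F = -249210 (F = -8307*(13 + 17) = -8307*30 = -249210)
1/F = 1/(-249210) = -1/249210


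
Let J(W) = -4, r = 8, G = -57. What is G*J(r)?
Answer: 228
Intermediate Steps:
G*J(r) = -57*(-4) = 228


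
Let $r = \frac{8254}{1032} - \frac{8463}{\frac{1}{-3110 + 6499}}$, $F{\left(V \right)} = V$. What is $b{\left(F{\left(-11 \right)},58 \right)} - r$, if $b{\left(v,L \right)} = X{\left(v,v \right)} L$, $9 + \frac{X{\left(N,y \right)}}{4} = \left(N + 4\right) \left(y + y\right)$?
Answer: $\frac{14816805325}{516} \approx 2.8715 \cdot 10^{7}$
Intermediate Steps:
$X{\left(N,y \right)} = -36 + 8 y \left(4 + N\right)$ ($X{\left(N,y \right)} = -36 + 4 \left(N + 4\right) \left(y + y\right) = -36 + 4 \left(4 + N\right) 2 y = -36 + 4 \cdot 2 y \left(4 + N\right) = -36 + 8 y \left(4 + N\right)$)
$b{\left(v,L \right)} = L \left(-36 + 8 v^{2} + 32 v\right)$ ($b{\left(v,L \right)} = \left(-36 + 32 v + 8 v v\right) L = \left(-36 + 32 v + 8 v^{2}\right) L = \left(-36 + 8 v^{2} + 32 v\right) L = L \left(-36 + 8 v^{2} + 32 v\right)$)
$r = - \frac{14799447085}{516}$ ($r = 8254 \cdot \frac{1}{1032} - \frac{8463}{\frac{1}{3389}} = \frac{4127}{516} - 8463 \frac{1}{\frac{1}{3389}} = \frac{4127}{516} - 28681107 = - \frac{14799447085}{516} \approx -2.8681 \cdot 10^{7}$)
$b{\left(F{\left(-11 \right)},58 \right)} - r = 4 \cdot 58 \left(-9 + 2 \left(-11\right)^{2} + 8 \left(-11\right)\right) - - \frac{14799447085}{516} = 4 \cdot 58 \left(-9 + 2 \cdot 121 - 88\right) + \frac{14799447085}{516} = 4 \cdot 58 \left(-9 + 242 - 88\right) + \frac{14799447085}{516} = 4 \cdot 58 \cdot 145 + \frac{14799447085}{516} = 33640 + \frac{14799447085}{516} = \frac{14816805325}{516}$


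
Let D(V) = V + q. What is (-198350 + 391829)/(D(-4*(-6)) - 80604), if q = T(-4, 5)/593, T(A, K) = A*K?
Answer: -114733047/47783960 ≈ -2.4011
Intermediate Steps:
q = -20/593 (q = -4*5/593 = -20*1/593 = -20/593 ≈ -0.033727)
D(V) = -20/593 + V (D(V) = V - 20/593 = -20/593 + V)
(-198350 + 391829)/(D(-4*(-6)) - 80604) = (-198350 + 391829)/((-20/593 - 4*(-6)) - 80604) = 193479/((-20/593 + 24) - 80604) = 193479/(14212/593 - 80604) = 193479/(-47783960/593) = 193479*(-593/47783960) = -114733047/47783960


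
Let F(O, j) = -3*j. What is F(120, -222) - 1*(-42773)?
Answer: 43439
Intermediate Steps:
F(120, -222) - 1*(-42773) = -3*(-222) - 1*(-42773) = 666 + 42773 = 43439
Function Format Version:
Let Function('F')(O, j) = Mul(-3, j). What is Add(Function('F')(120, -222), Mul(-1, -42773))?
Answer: 43439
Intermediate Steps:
Add(Function('F')(120, -222), Mul(-1, -42773)) = Add(Mul(-3, -222), Mul(-1, -42773)) = Add(666, 42773) = 43439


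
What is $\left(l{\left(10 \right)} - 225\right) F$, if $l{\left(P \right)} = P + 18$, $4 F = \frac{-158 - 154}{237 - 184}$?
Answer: $\frac{15366}{53} \approx 289.92$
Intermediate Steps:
$F = - \frac{78}{53}$ ($F = \frac{\left(-158 - 154\right) \frac{1}{237 - 184}}{4} = \frac{\left(-312\right) \frac{1}{53}}{4} = \frac{1}{4} \left(- \frac{312}{53}\right) = - \frac{78}{53} \approx -1.4717$)
$l{\left(P \right)} = 18 + P$
$\left(l{\left(10 \right)} - 225\right) F = \left(\left(18 + 10\right) - 225\right) \left(- \frac{78}{53}\right) = \left(28 - 225\right) \left(- \frac{78}{53}\right) = \left(-197\right) \left(- \frac{78}{53}\right) = \frac{15366}{53}$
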